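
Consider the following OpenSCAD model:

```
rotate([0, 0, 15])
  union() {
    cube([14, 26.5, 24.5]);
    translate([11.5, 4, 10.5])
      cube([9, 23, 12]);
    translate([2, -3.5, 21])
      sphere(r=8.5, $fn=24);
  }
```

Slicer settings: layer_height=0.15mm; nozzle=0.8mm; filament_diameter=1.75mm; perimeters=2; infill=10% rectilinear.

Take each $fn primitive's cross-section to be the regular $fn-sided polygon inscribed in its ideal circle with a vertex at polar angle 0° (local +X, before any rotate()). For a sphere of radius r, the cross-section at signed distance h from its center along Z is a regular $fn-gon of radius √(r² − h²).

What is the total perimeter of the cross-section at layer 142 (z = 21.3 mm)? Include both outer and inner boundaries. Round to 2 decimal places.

At z = 21.3 mm: the cube (footprint 14×26.5) is included at this height (perimeter 81.00 mm); the 9×23 cube at (11.5, 4) contributes its full rectangle (perimeter 64.00 mm); the sphere at (2, -3.5): section is a regular 24-gon, circumradius = √(r²−h²) = √(8.5²−0.3²) = 8.495 (perimeter = 2·24·8.495·sin(180°/24) = 53.22 mm); Taking the union: the regions partially overlap (shared area 93.32 mm²), so the edge portions inside another operand are dropped and the merged outline is re-measured after clipping — boundary = 122.13 mm; (whole slice rotated 15° about Z — lengths, areas and connectivity unchanged). Overall, the cross-section is a single solid region. Total boundary length (outer) = 122.13 mm.

122.13 mm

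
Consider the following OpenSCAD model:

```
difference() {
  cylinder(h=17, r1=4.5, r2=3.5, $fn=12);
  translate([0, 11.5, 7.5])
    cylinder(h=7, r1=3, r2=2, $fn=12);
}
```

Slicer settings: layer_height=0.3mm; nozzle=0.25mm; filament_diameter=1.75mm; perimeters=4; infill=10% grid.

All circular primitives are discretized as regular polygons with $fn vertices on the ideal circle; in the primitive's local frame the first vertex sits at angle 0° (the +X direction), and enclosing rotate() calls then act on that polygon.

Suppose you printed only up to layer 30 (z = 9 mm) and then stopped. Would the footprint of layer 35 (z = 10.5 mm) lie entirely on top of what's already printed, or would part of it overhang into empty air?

entirely on top

Compare the two slices. At z = 9: the cone contributes a regular 12-gon of circumradius 3.971 (interpolated between r1=4.5 and r2=3.5 at t=0.529) (area = (12/2)·3.971²·sin(360°/12) = 47.30 mm²); the cone at (0, 11.5): at t=0.214 of its height the radius interpolates to r₁+(r₂−r₁)t = 2.786, giving a regular 12-gon of that circumradius (area = (12/2)·2.786²·sin(360°/12) = 23.28 mm²); Subtracting the remaining from the first: starting from the cone (47.30 mm²), the cone at (0, 11.5) misses the remaining region (no effect) — area = 47.30 mm². At z = 10.5: the cone: at t=0.618 of its height the radius interpolates to r₁+(r₂−r₁)t = 3.882, giving a regular 12-gon of that circumradius (area = (12/2)·3.882²·sin(360°/12) = 45.22 mm²); the cone at (0, 11.5) (r1=3→r2=2) has section circumradius 2.571 here — a regular 12-gon (area = (12/2)·2.571²·sin(360°/12) = 19.84 mm²); Subtracting the remaining from the first: starting from the cone (45.22 mm²), the cone at (0, 11.5) misses the remaining region (no effect) — area = 45.22 mm². Checking containment: the cross-section at z = 10.5 is a subset of the cross-section at z = 9.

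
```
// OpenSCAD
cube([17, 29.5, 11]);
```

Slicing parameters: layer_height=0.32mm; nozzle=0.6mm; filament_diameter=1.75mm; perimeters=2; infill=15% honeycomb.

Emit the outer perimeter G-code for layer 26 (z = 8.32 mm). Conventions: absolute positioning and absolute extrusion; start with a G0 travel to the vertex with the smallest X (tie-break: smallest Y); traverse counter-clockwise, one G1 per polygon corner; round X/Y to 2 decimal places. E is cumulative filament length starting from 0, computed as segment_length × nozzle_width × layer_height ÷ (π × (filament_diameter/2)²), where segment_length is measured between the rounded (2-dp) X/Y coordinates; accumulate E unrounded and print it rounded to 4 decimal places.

At z = 8.32 mm: the 17×29.5 cube contributes its full rectangle. The outline is a single polygon with 4 vertices. Extrusion per mm of travel: 0.6 × 0.32 / (π × 0.875²) = 0.079824. Accumulating E over each segment gives final E = 7.4237.

G0 X0.00 Y0.00 Z8.32
G1 X17.00 Y0.00 E1.3570
G1 X17.00 Y29.50 E3.7118
G1 X0.00 Y29.50 E5.0688
G1 X0.00 Y0.00 E7.4237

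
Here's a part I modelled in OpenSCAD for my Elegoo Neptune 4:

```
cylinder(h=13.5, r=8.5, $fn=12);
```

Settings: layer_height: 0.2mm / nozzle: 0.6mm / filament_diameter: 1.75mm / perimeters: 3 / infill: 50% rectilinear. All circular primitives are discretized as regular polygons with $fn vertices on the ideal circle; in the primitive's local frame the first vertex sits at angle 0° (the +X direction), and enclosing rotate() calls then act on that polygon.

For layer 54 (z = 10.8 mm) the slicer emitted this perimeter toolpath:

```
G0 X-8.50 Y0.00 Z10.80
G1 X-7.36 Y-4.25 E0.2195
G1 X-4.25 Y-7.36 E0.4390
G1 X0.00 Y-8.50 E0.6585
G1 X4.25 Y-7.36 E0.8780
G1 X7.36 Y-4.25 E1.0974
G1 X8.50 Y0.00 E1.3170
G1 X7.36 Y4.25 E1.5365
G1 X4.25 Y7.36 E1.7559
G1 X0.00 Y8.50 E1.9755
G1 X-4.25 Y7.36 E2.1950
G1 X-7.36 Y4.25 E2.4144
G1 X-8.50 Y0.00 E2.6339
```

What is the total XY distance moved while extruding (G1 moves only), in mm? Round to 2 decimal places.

Sum the Euclidean lengths of each G1 segment: total = 52.79 mm.

52.79 mm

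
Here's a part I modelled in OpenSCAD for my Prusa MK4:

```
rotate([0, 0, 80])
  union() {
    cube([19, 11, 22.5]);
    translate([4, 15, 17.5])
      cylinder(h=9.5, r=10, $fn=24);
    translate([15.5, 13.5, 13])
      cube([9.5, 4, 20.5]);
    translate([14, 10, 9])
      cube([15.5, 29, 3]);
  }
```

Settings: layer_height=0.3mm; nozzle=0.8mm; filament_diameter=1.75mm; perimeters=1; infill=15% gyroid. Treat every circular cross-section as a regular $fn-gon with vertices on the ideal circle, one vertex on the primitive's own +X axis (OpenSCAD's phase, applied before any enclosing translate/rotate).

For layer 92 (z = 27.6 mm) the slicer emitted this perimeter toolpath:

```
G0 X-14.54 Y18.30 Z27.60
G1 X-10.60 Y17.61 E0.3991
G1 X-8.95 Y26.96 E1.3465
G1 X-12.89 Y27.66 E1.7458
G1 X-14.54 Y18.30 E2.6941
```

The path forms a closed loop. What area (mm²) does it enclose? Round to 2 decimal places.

38.01 mm²

Apply the shoelace formula to the sequence of (X, Y) vertices; enclosed area = 38.01 mm².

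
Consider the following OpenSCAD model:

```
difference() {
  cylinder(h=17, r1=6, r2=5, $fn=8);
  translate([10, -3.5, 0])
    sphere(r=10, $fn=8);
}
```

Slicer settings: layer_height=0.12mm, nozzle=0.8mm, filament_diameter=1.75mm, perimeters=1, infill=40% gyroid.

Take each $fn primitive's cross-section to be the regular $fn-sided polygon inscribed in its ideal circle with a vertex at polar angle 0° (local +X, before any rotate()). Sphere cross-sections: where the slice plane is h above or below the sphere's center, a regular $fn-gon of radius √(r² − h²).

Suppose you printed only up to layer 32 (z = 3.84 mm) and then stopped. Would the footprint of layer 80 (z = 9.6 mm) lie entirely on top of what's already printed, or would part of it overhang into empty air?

Compare the two slices. At z = 3.84: the cone (r1=6→r2=5) has section circumradius 5.774 here — a regular 8-gon (area = (8/2)·5.774²·sin(360°/8) = 94.30 mm²); the r=10 sphere at (10, -3.5) slices to a regular 8-gon of circumradius 9.233 (√(r²−h²) with h=3.84 from center) (area = (8/2)·9.233²·sin(360°/8) = 241.14 mm²); After the difference (first − rest): starting from the cone (94.30 mm²), the r=10 sphere at (10, -3.5) partially overlaps it — only the 23.23 mm² overlap (of its 241.14 mm²) is removed, clipping the outline — area = 71.07 mm². At z = 9.6: the cone (r1=6→r2=5) has section circumradius 5.435 here — a regular 8-gon (area = (8/2)·5.435²·sin(360°/8) = 83.56 mm²); the sphere at (10, -3.5): section is a regular 8-gon, circumradius = √(r²−h²) = √(10²−9.6²) = 2.800 (area = (8/2)·2.800²·sin(360°/8) = 22.17 mm²); Subtracting the remaining from the first: starting from the cone (83.56 mm²), the r=10 sphere at (10, -3.5) misses the remaining region (no effect) — area = 83.56 mm². Checking containment: at z = 9.6 the cross-section extends beyond the z = 3.84 cross-section by about 19.88 mm².

part overhangs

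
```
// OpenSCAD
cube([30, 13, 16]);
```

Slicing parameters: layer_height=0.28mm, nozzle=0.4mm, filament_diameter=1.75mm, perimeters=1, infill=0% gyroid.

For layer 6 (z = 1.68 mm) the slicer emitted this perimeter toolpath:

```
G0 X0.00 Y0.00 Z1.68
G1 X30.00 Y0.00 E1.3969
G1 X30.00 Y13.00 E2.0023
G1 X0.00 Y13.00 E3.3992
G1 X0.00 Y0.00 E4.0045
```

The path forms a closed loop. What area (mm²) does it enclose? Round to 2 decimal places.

Apply the shoelace formula to the sequence of (X, Y) vertices; enclosed area = 390.00 mm².

390.00 mm²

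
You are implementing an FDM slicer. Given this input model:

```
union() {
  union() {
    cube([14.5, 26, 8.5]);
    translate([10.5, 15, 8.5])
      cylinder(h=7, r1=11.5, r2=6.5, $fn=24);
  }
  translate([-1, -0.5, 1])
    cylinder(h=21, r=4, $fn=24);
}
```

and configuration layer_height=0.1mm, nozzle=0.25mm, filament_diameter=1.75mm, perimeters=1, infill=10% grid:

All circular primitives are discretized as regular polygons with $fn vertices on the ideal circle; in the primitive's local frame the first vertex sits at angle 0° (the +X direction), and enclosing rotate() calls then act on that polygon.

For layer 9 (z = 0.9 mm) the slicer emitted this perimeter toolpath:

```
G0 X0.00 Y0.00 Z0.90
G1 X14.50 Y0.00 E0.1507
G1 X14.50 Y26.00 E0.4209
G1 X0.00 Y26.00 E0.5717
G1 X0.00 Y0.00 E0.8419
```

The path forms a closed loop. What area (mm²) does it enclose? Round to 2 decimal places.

377.00 mm²

Apply the shoelace formula to the sequence of (X, Y) vertices; enclosed area = 377.00 mm².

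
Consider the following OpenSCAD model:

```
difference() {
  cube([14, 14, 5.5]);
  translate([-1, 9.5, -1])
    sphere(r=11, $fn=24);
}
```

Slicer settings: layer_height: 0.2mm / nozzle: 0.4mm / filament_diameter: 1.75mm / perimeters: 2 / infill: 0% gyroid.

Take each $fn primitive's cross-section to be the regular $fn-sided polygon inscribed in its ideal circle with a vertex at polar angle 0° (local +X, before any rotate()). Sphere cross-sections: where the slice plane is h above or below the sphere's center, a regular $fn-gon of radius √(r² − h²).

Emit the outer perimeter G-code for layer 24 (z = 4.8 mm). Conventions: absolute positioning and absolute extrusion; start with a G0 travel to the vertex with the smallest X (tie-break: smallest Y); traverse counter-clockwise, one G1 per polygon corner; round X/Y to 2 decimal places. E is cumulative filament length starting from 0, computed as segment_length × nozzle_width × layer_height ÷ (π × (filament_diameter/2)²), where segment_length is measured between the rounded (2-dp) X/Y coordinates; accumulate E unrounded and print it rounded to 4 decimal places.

G0 X0.00 Y0.00 Z4.80
G1 X14.00 Y0.00 E0.4656
G1 X14.00 Y14.00 E0.9313
G1 X7.17 Y14.00 E1.1585
G1 X8.03 Y11.92 E1.2333
G1 X8.35 Y9.50 E1.3145
G1 X8.03 Y7.08 E1.3957
G1 X7.09 Y4.83 E1.4768
G1 X5.61 Y2.89 E1.5580
G1 X3.67 Y1.41 E1.6391
G1 X1.42 Y0.47 E1.7202
G1 X0.00 Y0.28 E1.7679
G1 X0.00 Y0.00 E1.7772

At z = 4.8 mm: the cube (footprint 14×14) is included at this height; the sphere at (-1, 9.5): section is a regular 24-gon, circumradius = √(r²−h²) = √(11²−5.8²) = 9.347; Subtracting the remaining from the first: starting from the 14×14 cube, the r=11 sphere at (-1, 9.5) partially overlaps it — only the 94.17 mm² overlap (of its 271.33 mm²) is removed, clipping the outline — 1 connected region. The outline is a single polygon with 12 vertices. Extrusion per mm of travel: 0.4 × 0.2 / (π × 0.875²) = 0.033260. Accumulating E over each segment gives final E = 1.7772.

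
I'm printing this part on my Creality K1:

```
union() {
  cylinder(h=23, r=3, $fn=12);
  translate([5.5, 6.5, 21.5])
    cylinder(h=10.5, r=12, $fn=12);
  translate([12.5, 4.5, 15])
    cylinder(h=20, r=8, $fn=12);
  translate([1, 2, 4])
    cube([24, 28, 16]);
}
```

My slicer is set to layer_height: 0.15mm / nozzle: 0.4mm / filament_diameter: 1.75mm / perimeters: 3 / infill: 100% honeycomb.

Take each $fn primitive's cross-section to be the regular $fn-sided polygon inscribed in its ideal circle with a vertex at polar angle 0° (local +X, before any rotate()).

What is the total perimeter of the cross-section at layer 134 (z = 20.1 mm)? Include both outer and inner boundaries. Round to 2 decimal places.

68.33 mm

At z = 20.1 mm: the r=3 cylinder gives a regular 12-gon of circumradius 3 (constant along its height) (perimeter = 2·12·3.000·sin(180°/12) = 18.63 mm); the cylinder at (5.5, 6.5) does not reach this height (z outside [21.5, 32]); the r=8 cylinder at (12.5, 4.5) gives a regular 12-gon of circumradius 8 (constant along its height) (perimeter = 2·12·8.000·sin(180°/12) = 49.69 mm); the cube at (1, 2) does not reach this height (z outside [4, 20]); Merging all regions: the 2 present regions are separate (no shared area or edge), so areas and boundary lengths simply add and each stays a separate island — boundary = 68.33 mm. Overall, the cross-section has 2 separate islands. Total boundary length (outer) = 68.33 mm.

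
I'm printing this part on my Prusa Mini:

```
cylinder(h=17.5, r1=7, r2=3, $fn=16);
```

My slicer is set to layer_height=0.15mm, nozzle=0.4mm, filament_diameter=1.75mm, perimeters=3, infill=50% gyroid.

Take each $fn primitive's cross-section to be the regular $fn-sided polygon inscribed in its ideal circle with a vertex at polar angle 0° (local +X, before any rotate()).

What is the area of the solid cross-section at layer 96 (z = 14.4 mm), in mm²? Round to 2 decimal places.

At z = 14.4 mm: the cone (r1=7→r2=3) has section circumradius 3.709 here — a regular 16-gon (area = (16/2)·3.709²·sin(360°/16) = 42.11 mm²). Overall, the cross-section is a single solid region. Net area = 42.11 mm².

42.11 mm²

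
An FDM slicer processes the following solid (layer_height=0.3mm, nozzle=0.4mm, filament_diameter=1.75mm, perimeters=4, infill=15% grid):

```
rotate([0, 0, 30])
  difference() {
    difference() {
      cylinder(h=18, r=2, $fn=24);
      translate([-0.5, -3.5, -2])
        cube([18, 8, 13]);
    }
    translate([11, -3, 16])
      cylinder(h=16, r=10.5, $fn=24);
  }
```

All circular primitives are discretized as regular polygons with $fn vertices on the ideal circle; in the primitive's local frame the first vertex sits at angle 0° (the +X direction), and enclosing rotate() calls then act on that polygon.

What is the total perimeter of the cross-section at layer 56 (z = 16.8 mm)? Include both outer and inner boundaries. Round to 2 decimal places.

11.96 mm

At z = 16.8 mm: the cylinder: section is a regular 24-gon, circumradius r=2 (perimeter = 2·24·2.000·sin(180°/24) = 12.53 mm); the cube at (-0.5, -3.5) does not reach this height (z outside [-2, 11]); After the difference (first − rest): none of the subtracted shapes is present at this height, so the r=2 cylinder is unchanged — boundary = 12.53 mm; the cylinder at (11, -3): section is a regular 24-gon, circumradius r=10.5 (perimeter = 2·24·10.500·sin(180°/24) = 65.79 mm); Taking the first minus the rest: starting from that combined region, the r=10.5 cylinder at (11, -3) partially overlaps it — only the 2.37 mm² overlap (of its 342.42 mm²) is removed, clipping the outline — boundary = 11.96 mm; (whole slice rotated 30° about Z — lengths, areas and connectivity unchanged). Overall, the cross-section is a single solid region. Total boundary length (outer) = 11.96 mm.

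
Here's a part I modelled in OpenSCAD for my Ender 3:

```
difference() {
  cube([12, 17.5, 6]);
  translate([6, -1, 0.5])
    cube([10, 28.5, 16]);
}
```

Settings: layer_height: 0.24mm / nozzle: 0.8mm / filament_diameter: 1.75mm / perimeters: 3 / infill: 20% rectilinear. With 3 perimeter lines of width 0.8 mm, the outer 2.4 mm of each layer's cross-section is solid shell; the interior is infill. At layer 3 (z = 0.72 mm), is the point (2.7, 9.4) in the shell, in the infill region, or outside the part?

infill

At z = 0.72 mm: the 12×17.5 cube contributes its full rectangle; the 10×28.5 cube at (6, -1) contributes its full rectangle; Subtracting the remaining from the first: starting from the 12×17.5 cube, the 10×28.5 cube at (6, -1) partially overlaps it — only the 105.00 mm² overlap (of its 285.00 mm²) is removed, clipping the outline — 1 connected region. Overall, the cross-section is a single solid region. The nearest boundary edge runs (0.00, 0.00)→(0.00, 17.50); distance from the point to it = 2.70 mm. The point is inside the cross-section and 2.70 mm from the nearest boundary — more than the 2.4 mm shell width (3 × 0.8), so it's in the infill interior.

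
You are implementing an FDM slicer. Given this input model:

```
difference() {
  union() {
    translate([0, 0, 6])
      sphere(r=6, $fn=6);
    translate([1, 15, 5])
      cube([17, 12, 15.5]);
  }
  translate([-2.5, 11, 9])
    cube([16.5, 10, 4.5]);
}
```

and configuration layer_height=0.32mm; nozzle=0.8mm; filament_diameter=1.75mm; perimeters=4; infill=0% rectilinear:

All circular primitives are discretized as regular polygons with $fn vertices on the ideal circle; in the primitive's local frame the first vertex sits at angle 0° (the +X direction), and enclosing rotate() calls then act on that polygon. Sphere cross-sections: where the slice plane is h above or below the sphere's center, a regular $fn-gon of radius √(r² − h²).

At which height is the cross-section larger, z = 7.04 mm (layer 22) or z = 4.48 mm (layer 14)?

Layer 22 (z = 7.04): the r=6 sphere contributes a regular 6-gon of circumradius √(6²−1.04²) = 5.909 (area = (6/2)·5.909²·sin(360°/6) = 90.72 mm²); the cube at (1, 15) (footprint 17×12) is included at this height (area 204.00 mm²); Merging all regions: the 2 present regions are separate (no shared area or edge), so areas and boundary lengths simply add and each stays a separate island — area = 294.72 mm²; the cube at (-2.5, 11) does not reach this height (z outside [9, 13.5]); Taking the first minus the rest: none of the subtracted shapes is present at this height, so the result so far is unchanged — area = 294.72 mm². So its area = 294.72 mm². Layer 14 (z = 4.48): the sphere: section is a regular 6-gon, circumradius = √(r²−h²) = √(6²−1.52²) = 5.804 (area = (6/2)·5.804²·sin(360°/6) = 87.53 mm²); the cube at (1, 15) is absent (z outside [5, 20.5]); Taking the union: only the r=6 sphere is present, so the union is just that shape — area = 87.53 mm²; the cube at (-2.5, 11) is absent (z outside [9, 13.5]); Subtracting the remaining from the first: none of the subtracted shapes is present at this height, so the result so far is unchanged — area = 87.53 mm². So its area = 87.53 mm². Layer 22 is larger (294.72 vs 87.53 mm²).

layer 22 (z = 7.04 mm)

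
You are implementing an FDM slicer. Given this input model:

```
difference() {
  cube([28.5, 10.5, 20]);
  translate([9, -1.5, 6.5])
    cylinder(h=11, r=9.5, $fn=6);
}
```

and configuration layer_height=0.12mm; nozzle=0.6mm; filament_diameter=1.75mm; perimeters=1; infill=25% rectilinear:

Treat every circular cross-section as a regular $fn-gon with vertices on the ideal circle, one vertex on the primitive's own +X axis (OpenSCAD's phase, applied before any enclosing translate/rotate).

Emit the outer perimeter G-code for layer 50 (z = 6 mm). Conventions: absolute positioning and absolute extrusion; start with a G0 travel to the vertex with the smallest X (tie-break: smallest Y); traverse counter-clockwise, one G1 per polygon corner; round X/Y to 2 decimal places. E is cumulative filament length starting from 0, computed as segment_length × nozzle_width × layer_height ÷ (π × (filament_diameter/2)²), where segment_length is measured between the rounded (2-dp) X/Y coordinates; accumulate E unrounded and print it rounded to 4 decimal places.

At z = 6 mm: the 28.5×10.5 cube contributes its full rectangle; the cylinder at (9, -1.5) is not intersected at this z (z outside [6.5, 17.5]); After the difference (first − rest): none of the subtracted shapes is present at this height, so the 28.5×10.5 cube is unchanged — 1 connected region. The outline is a single polygon with 4 vertices. Extrusion per mm of travel: 0.6 × 0.12 / (π × 0.875²) = 0.029934. Accumulating E over each segment gives final E = 2.3349.

G0 X0.00 Y0.00 Z6.00
G1 X28.50 Y0.00 E0.8531
G1 X28.50 Y10.50 E1.1674
G1 X0.00 Y10.50 E2.0206
G1 X0.00 Y0.00 E2.3349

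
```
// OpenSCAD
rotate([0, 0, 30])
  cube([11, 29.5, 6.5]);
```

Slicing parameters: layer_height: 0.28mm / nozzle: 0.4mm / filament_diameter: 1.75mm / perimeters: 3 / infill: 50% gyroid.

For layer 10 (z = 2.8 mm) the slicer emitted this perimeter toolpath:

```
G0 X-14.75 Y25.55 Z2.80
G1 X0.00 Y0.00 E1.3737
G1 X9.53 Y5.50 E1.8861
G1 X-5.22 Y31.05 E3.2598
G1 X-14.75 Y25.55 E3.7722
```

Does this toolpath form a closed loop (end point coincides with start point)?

yes

Start point (G0): (-14.75, 25.55). End point (last G1): the path returns to the start — closed.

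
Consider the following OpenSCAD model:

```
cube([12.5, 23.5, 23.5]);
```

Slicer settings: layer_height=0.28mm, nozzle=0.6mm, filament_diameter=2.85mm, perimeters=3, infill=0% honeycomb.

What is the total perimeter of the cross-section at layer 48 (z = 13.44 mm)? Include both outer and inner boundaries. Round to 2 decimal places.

72.00 mm

At z = 13.44 mm: the cube (footprint 12.5×23.5) is included at this height (perimeter 72.00 mm). Overall, the cross-section is a single solid region. Total boundary length (outer) = 72.00 mm.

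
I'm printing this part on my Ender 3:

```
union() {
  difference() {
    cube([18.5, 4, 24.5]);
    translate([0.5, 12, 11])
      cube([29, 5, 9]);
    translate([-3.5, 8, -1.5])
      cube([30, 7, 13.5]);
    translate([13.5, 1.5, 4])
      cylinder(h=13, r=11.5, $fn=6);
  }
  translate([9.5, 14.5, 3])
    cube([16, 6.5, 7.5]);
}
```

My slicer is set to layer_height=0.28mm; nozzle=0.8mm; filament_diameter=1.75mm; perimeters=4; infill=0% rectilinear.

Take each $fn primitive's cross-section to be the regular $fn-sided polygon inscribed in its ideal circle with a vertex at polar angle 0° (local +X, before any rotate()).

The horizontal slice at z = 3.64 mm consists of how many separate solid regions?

2

At z = 3.64 mm: the cube (footprint 18.5×4) is included at this height; the cube at (0.5, 12) does not reach this height (z outside [11, 20]); the cube at (-3.5, 8) (footprint 30×7) is included at this height; the cylinder at (13.5, 1.5) is absent (z outside [4, 17]); Taking the first minus the rest: starting from the 18.5×4 cube, the 30×7 cube at (-3.5, 8) misses the remaining region (no effect) — 1 connected region; the cube at (9.5, 14.5) (footprint 16×6.5) is included at this height; Merging all regions: the 2 present regions are separate (no shared area or edge), so areas and boundary lengths simply add and each stays a separate island — 2 connected regions. The result has 2 disconnected regions.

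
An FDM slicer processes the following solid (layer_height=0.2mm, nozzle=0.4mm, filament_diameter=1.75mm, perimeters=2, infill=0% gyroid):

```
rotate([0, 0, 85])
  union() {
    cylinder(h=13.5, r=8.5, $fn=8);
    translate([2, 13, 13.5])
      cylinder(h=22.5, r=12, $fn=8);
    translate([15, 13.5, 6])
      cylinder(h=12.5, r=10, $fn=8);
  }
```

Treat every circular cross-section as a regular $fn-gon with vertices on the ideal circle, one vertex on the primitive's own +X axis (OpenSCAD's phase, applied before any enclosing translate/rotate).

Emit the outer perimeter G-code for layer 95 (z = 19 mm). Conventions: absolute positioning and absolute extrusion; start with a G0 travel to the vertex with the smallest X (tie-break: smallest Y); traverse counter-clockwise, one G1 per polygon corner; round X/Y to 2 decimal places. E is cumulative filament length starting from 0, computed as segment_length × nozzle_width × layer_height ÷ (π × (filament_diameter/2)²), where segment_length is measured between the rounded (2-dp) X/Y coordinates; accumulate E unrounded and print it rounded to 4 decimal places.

G0 X-24.73 Y4.17 Z19.00
G1 X-21.97 Y-4.59 E0.3055
G1 X-13.82 Y-8.83 E0.6110
G1 X-5.06 Y-6.07 E0.9165
G1 X-0.82 Y2.08 E1.2221
G1 X-3.58 Y10.84 E1.5276
G1 X-11.73 Y15.08 E1.8331
G1 X-20.49 Y12.32 E2.1386
G1 X-24.73 Y4.17 E2.4441

At z = 19 mm: the cylinder is not intersected at this z (z outside [0, 13.5]); the r=12 cylinder at (2, 13) contributes a regular 8-gon of circumradius 12; the cylinder at (15, 13.5) is not intersected at this z (z outside [6, 18.5]); Taking the union: only the r=12 cylinder at (2, 13) is present, so the union is just that shape — 1 connected region; (whole slice rotated 85° about Z — lengths, areas and connectivity unchanged). The outline is a single polygon with 8 vertices. Extrusion per mm of travel: 0.4 × 0.2 / (π × 0.875²) = 0.033260. Accumulating E over each segment gives final E = 2.4441.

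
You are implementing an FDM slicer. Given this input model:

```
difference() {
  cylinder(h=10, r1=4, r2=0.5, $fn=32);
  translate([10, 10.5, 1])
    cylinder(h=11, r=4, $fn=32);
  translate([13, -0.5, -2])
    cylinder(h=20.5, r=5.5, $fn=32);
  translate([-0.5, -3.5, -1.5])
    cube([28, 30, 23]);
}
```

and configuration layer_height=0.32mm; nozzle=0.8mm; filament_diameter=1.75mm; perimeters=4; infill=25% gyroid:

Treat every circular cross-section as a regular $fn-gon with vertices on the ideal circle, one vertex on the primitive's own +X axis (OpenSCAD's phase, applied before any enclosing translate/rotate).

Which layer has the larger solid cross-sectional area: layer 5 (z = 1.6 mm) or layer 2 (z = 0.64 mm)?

Layer 5 (z = 1.6): the cone: at t=0.160 of its height the radius interpolates to r₁+(r₂−r₁)t = 3.440, giving a regular 32-gon of that circumradius (area = (32/2)·3.440²·sin(360°/32) = 36.94 mm²); the cylinder at (10, 10.5): section is a regular 32-gon, circumradius r=4 (area = (32/2)·4.000²·sin(360°/32) = 49.94 mm²); the cylinder at (13, -0.5): section is a regular 32-gon, circumradius r=5.5 (area = (32/2)·5.500²·sin(360°/32) = 94.42 mm²); the cube at (-0.5, -3.5) is present — its section is the full 28×30 rectangle (area 840.00 mm²); After the difference (first − rest): starting from the cone (36.94 mm²), the r=4 cylinder at (10, 10.5) misses the remaining region (no effect); the r=5.5 cylinder at (13, -0.5) misses the remaining region (no effect); the 28×30 cube at (-0.5, -3.5) partially overlaps it — only the 21.88 mm² overlap (of its 840.00 mm²) is removed, clipping the outline — area = 15.05 mm². So its area = 15.05 mm². Layer 2 (z = 0.64): the cone: at t=0.064 of its height the radius interpolates to r₁+(r₂−r₁)t = 3.776, giving a regular 32-gon of that circumradius (area = (32/2)·3.776²·sin(360°/32) = 44.51 mm²); the cylinder at (10, 10.5) is absent (z outside [1, 12]); the cylinder at (13, -0.5): section is a regular 32-gon, circumradius r=5.5 (area = (32/2)·5.500²·sin(360°/32) = 94.42 mm²); the cube at (-0.5, -3.5) is present — its section is the full 28×30 rectangle (area 840.00 mm²); After the difference (first − rest): starting from the cone (44.51 mm²), the r=5.5 cylinder at (13, -0.5) misses the remaining region (no effect); the 28×30 cube at (-0.5, -3.5) partially overlaps it — only the 25.63 mm² overlap (of its 840.00 mm²) is removed, clipping the outline — area = 18.87 mm². So its area = 18.87 mm². Layer 2 is larger (18.87 vs 15.05 mm²).

layer 2 (z = 0.64 mm)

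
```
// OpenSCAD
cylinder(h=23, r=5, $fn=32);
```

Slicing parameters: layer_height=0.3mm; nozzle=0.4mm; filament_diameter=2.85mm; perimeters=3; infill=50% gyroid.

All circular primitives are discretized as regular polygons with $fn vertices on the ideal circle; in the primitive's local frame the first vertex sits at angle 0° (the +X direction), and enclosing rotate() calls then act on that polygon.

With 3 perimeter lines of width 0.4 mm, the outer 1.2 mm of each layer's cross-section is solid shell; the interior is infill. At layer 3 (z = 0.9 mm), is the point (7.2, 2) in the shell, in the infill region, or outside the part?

outside

At z = 0.9 mm: the r=5 cylinder contributes a regular 32-gon of circumradius 5. Overall, the cross-section is a single solid region. The nearest boundary edge runs (4.90, 0.98)→(4.62, 1.91); distance from the point to it = 2.49 mm. The point is not inside any of the regions above, so it lies outside the cross-section (2.49 mm from the nearest boundary).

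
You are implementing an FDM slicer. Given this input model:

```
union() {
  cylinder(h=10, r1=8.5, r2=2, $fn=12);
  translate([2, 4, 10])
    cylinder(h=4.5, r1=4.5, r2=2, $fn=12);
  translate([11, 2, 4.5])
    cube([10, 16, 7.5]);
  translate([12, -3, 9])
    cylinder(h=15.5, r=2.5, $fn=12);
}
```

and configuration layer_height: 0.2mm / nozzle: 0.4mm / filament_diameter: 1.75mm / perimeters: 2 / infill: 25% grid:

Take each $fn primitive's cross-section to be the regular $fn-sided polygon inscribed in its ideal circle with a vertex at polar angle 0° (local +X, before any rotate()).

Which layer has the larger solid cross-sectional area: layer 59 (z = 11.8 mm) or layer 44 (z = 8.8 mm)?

layer 59 (z = 11.8 mm)

Layer 59 (z = 11.8): the cone is absent (z outside [0, 10]); the cone at (2, 4) contributes a regular 12-gon of circumradius 3.500 (interpolated between r1=4.5 and r2=2 at t=0.400) (area = (12/2)·3.500²·sin(360°/12) = 36.75 mm²); the cube at (11, 2) is present — its section is the full 10×16 rectangle (area 160.00 mm²); the r=2.5 cylinder at (12, -3) contributes a regular 12-gon of circumradius 2.5 (area = (12/2)·2.500²·sin(360°/12) = 18.75 mm²); Merging all regions: the 3 present regions are separate (no shared area or edge), so areas and boundary lengths simply add and each stays a separate island — area = 215.50 mm². So its area = 215.50 mm². Layer 44 (z = 8.8): the cone contributes a regular 12-gon of circumradius 2.780 (interpolated between r1=8.5 and r2=2 at t=0.880) (area = (12/2)·2.780²·sin(360°/12) = 23.19 mm²); the cone at (2, 4) is absent (z outside [10, 14.5]); the 10×16 cube at (11, 2) contributes its full rectangle (area 160.00 mm²); the cylinder at (12, -3) is not intersected at this z (z outside [9, 24.5]); Combining (union): the 2 present regions are separate (no shared area or edge), so areas and boundary lengths simply add and each stays a separate island — area = 183.19 mm². So its area = 183.19 mm². Layer 59 is larger (215.50 vs 183.19 mm²).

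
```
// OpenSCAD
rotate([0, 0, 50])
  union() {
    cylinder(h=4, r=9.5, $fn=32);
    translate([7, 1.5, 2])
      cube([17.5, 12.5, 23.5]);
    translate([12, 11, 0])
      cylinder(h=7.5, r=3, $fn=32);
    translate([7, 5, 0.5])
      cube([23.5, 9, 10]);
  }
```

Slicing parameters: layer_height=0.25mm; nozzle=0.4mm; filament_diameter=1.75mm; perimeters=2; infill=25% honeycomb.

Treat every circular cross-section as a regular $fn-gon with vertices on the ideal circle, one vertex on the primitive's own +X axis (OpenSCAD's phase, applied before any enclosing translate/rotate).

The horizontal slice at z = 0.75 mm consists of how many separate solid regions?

1

At z = 0.75 mm: the r=9.5 cylinder gives a regular 32-gon of circumradius 9.5 (constant along its height); the cube at (7, 1.5) does not reach this height (z outside [2, 25.5]); the r=3 cylinder at (12, 11) contributes a regular 32-gon of circumradius 3; the cube at (7, 5) is present — its section is the full 23.5×9 rectangle; Taking the union: the regions partially overlap (shared area 28.86 mm²), so overlapping operands fuse into one piece — 1 connected region; (rotated 50° about Z; rotation is an isometry so areas/perimeters/island counts are preserved). The result has 1 disconnected region.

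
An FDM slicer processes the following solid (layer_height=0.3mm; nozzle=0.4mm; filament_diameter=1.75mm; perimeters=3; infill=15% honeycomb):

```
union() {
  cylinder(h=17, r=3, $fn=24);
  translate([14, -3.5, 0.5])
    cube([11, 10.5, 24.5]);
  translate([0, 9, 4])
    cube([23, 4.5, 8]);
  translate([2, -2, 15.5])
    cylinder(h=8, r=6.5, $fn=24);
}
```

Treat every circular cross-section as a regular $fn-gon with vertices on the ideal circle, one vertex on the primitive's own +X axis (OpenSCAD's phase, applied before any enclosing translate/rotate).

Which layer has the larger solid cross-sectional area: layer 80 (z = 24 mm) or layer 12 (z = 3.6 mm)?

layer 12 (z = 3.6 mm)

Layer 80 (z = 24): the cylinder is not intersected at this z (z outside [0, 17]); the cube at (14, -3.5) is present — its section is the full 11×10.5 rectangle (area 115.50 mm²); the cube at (0, 9) is not intersected at this z (z outside [4, 12]); the cylinder at (2, -2) does not reach this height (z outside [15.5, 23.5]); Combining (union): only the 11×10.5 cube at (14, -3.5) is present, so the union is just that shape — area = 115.50 mm². So its area = 115.50 mm². Layer 12 (z = 3.6): the cylinder: section is a regular 24-gon, circumradius r=3 (area = (24/2)·3.000²·sin(360°/24) = 27.95 mm²); the 11×10.5 cube at (14, -3.5) contributes its full rectangle (area 115.50 mm²); the cube at (0, 9) is not intersected at this z (z outside [4, 12]); the cylinder at (2, -2) does not reach this height (z outside [15.5, 23.5]); Merging all regions: the 2 present regions are separate (no shared area or edge), so areas and boundary lengths simply add and each stays a separate island — area = 143.45 mm². So its area = 143.45 mm². Layer 12 is larger (143.45 vs 115.50 mm²).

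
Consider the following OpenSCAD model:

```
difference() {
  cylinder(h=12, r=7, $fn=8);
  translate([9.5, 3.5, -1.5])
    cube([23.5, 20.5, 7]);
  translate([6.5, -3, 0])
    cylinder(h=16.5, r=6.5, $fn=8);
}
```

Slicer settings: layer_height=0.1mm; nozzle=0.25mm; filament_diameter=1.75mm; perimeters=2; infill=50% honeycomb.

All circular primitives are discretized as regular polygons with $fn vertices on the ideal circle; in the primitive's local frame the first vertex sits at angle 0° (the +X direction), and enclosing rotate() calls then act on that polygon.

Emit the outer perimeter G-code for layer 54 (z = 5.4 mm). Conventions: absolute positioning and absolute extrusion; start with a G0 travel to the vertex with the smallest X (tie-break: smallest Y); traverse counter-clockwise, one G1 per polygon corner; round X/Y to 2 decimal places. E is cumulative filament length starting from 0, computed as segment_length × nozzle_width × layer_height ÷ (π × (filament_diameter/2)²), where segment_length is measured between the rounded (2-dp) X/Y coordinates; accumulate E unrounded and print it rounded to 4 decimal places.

G0 X-7.00 Y0.00 Z5.40
G1 X-4.95 Y-4.95 E0.0557
G1 X0.00 Y-7.00 E0.1114
G1 X1.41 Y-6.41 E0.1273
G1 X0.00 Y-3.00 E0.1656
G1 X1.90 Y1.60 E0.2173
G1 X5.69 Y3.16 E0.2599
G1 X4.95 Y4.95 E0.2801
G1 X0.00 Y7.00 E0.3358
G1 X-4.95 Y4.95 E0.3914
G1 X-7.00 Y0.00 E0.4471

At z = 5.4 mm: the r=7 cylinder contributes a regular 8-gon of circumradius 7; the cube at (9.5, 3.5) is present — its section is the full 23.5×20.5 rectangle; the r=6.5 cylinder at (6.5, -3) contributes a regular 8-gon of circumradius 6.5; Subtracting the remaining from the first: starting from the r=7 cylinder, the 23.5×20.5 cube at (9.5, 3.5) misses the remaining region (no effect); the r=6.5 cylinder at (6.5, -3) partially overlaps it — only the 41.57 mm² overlap (of its 119.50 mm²) is removed, clipping the outline — 1 connected region. The outline is a single polygon with 10 vertices. Extrusion per mm of travel: 0.25 × 0.1 / (π × 0.875²) = 0.010394. Accumulating E over each segment gives final E = 0.4471.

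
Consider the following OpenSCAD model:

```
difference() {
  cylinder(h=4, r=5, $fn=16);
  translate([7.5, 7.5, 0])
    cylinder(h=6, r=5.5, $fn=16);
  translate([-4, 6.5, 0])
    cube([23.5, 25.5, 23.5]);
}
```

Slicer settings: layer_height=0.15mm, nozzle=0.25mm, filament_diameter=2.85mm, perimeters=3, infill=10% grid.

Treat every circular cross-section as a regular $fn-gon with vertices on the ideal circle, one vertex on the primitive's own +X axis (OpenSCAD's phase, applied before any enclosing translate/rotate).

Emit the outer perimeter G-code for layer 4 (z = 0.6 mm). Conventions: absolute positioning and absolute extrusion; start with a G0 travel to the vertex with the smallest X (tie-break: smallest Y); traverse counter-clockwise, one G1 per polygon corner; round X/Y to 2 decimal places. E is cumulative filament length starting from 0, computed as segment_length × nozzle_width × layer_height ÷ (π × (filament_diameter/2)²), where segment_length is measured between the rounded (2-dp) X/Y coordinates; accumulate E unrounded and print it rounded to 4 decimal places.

At z = 0.6 mm: the r=5 cylinder gives a regular 16-gon of circumradius 5 (constant along its height); the r=5.5 cylinder at (7.5, 7.5) contributes a regular 16-gon of circumradius 5.5; the 23.5×25.5 cube at (-4, 6.5) contributes its full rectangle; After the difference (first − rest): starting from the r=5 cylinder, the r=5.5 cylinder at (7.5, 7.5) misses the remaining region (no effect); the 23.5×25.5 cube at (-4, 6.5) misses the remaining region (no effect) — 1 connected region. The outline is a single polygon with 16 vertices. Extrusion per mm of travel: 0.25 × 0.15 / (π × 1.425²) = 0.005878. Accumulating E over each segment gives final E = 0.1835.

G0 X-5.00 Y0.00 Z0.60
G1 X-4.62 Y-1.91 E0.0114
G1 X-3.54 Y-3.54 E0.0229
G1 X-1.91 Y-4.62 E0.0344
G1 X0.00 Y-5.00 E0.0459
G1 X1.91 Y-4.62 E0.0573
G1 X3.54 Y-3.54 E0.0688
G1 X4.62 Y-1.91 E0.0803
G1 X5.00 Y0.00 E0.0918
G1 X4.62 Y1.91 E0.1032
G1 X3.54 Y3.54 E0.1147
G1 X1.91 Y4.62 E0.1262
G1 X0.00 Y5.00 E0.1376
G1 X-1.91 Y4.62 E0.1491
G1 X-3.54 Y3.54 E0.1606
G1 X-4.62 Y1.91 E0.1721
G1 X-5.00 Y0.00 E0.1835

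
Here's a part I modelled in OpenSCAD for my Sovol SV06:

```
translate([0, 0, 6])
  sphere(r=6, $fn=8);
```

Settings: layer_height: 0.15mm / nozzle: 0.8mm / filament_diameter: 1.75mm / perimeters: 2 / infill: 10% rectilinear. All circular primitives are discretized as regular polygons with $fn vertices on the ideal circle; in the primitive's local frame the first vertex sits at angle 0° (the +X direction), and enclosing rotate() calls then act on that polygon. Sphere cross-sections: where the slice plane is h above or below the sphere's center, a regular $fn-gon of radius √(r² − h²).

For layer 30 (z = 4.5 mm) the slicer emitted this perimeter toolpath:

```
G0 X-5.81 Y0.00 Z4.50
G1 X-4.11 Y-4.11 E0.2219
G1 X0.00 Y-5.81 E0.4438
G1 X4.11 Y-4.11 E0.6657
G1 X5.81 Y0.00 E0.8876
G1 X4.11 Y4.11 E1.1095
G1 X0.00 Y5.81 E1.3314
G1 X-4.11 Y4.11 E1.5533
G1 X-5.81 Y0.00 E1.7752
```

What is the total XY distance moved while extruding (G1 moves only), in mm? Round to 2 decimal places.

Sum the Euclidean lengths of each G1 segment: total = 35.58 mm.

35.58 mm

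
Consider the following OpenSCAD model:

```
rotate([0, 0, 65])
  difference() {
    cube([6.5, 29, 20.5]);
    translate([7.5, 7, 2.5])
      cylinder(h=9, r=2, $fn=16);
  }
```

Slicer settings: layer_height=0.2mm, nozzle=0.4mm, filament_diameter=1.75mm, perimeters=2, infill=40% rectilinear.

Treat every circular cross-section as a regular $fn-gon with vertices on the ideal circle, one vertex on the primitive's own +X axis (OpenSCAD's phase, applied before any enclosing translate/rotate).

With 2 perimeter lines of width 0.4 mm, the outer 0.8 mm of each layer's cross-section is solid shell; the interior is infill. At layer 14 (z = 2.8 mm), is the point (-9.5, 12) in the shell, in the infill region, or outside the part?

At z = 2.8 mm: the 6.5×29 cube contributes its full rectangle; the r=2 cylinder at (7.5, 7) gives a regular 16-gon of circumradius 2 (constant along its height); Subtracting the remaining from the first: starting from the 6.5×29 cube, the r=2 cylinder at (7.5, 7) partially overlaps it — only the 2.35 mm² overlap (of its 12.25 mm²) is removed, clipping the outline — 1 connected region; (rotated 65° about Z; rotation is an isometry so areas/perimeters/island counts are preserved). Overall, the cross-section is a single solid region. Undo the 65° rotation: the query point maps to (6.861, 13.681) in the un-rotated model frame. The nearest boundary edge runs (6.50, 29.00)→(6.50, 8.69); distance from the point to it = 0.36 mm. The point is not inside any of the regions above, so it lies outside the cross-section (0.36 mm from the nearest boundary).

outside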